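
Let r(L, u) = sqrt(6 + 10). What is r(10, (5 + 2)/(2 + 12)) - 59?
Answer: -55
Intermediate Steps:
r(L, u) = 4 (r(L, u) = sqrt(16) = 4)
r(10, (5 + 2)/(2 + 12)) - 59 = 4 - 59 = -55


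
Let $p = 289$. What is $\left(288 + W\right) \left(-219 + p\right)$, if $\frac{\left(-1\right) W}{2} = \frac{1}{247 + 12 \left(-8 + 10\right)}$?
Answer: $\frac{5463220}{271} \approx 20159.0$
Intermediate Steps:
$W = - \frac{2}{271}$ ($W = - \frac{2}{247 + 12 \left(-8 + 10\right)} = - \frac{2}{247 + 12 \cdot 2} = - \frac{2}{247 + 24} = - \frac{2}{271} \approx -0.0073801$)
$\left(288 + W\right) \left(-219 + p\right) = \left(288 - \frac{2}{271}\right) \left(-219 + 289\right) = \frac{78046}{271} \cdot 70 = \frac{5463220}{271}$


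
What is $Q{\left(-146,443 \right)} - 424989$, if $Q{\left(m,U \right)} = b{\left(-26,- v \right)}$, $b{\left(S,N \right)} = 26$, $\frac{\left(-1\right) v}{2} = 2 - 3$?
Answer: $-424963$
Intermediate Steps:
$v = 2$ ($v = - 2 \left(2 - 3\right) = \left(-2\right) \left(-1\right) = 2$)
$Q{\left(m,U \right)} = 26$
$Q{\left(-146,443 \right)} - 424989 = 26 - 424989 = -424963$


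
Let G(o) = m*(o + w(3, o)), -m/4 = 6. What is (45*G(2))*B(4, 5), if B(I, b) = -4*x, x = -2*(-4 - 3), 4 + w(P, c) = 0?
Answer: -120960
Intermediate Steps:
m = -24 (m = -4*6 = -24)
w(P, c) = -4 (w(P, c) = -4 + 0 = -4)
x = 14 (x = -2*(-7) = 14)
G(o) = 96 - 24*o (G(o) = -24*(o - 4) = -24*(-4 + o) = 96 - 24*o)
B(I, b) = -56 (B(I, b) = -4*14 = -56)
(45*G(2))*B(4, 5) = (45*(96 - 24*2))*(-56) = (45*(96 - 48))*(-56) = (45*48)*(-56) = 2160*(-56) = -120960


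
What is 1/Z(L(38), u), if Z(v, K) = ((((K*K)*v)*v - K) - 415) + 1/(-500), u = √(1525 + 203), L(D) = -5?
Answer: 3565416500/152546193821667 + 2000000*√3/152546193821667 ≈ 2.3395e-5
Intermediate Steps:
u = 24*√3 (u = √1728 = 24*√3 ≈ 41.569)
Z(v, K) = -207501/500 - K + K²*v² (Z(v, K) = (((K²*v)*v - K) - 415) - 1/500 = (((v*K²)*v - K) - 415) - 1/500 = ((K²*v² - K) - 415) - 1/500 = ((-K + K²*v²) - 415) - 1/500 = (-415 - K + K²*v²) - 1/500 = -207501/500 - K + K²*v²)
1/Z(L(38), u) = 1/(-207501/500 - 24*√3 + (24*√3)²*(-5)²) = 1/(-207501/500 - 24*√3 + 1728*25) = 1/(-207501/500 - 24*√3 + 43200) = 1/(21392499/500 - 24*√3)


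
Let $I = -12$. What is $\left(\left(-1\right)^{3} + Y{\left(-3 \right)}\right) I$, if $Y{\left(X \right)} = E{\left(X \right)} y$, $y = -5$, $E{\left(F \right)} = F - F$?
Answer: $12$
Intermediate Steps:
$E{\left(F \right)} = 0$
$Y{\left(X \right)} = 0$ ($Y{\left(X \right)} = 0 \left(-5\right) = 0$)
$\left(\left(-1\right)^{3} + Y{\left(-3 \right)}\right) I = \left(\left(-1\right)^{3} + 0\right) \left(-12\right) = \left(-1 + 0\right) \left(-12\right) = \left(-1\right) \left(-12\right) = 12$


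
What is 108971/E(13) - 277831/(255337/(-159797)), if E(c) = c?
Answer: 604979612218/3319381 ≈ 1.8226e+5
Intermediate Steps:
108971/E(13) - 277831/(255337/(-159797)) = 108971/13 - 277831/(255337/(-159797)) = 108971*(1/13) - 277831/(255337*(-1/159797)) = 108971/13 - 277831/(-255337/159797) = 108971/13 - 277831*(-159797/255337) = 108971/13 + 44396560307/255337 = 604979612218/3319381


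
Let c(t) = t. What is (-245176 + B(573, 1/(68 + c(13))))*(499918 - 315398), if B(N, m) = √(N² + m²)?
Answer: -45239875520 + 184520*√2154166570/81 ≈ -4.5134e+10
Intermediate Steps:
(-245176 + B(573, 1/(68 + c(13))))*(499918 - 315398) = (-245176 + √(573² + (1/(68 + 13))²))*(499918 - 315398) = (-245176 + √(328329 + (1/81)²))*184520 = (-245176 + √(328329 + 1/6561))*184520 = (-245176 + √(2154166570/6561))*184520 = (-245176 + √2154166570/81)*184520 = -45239875520 + 184520*√2154166570/81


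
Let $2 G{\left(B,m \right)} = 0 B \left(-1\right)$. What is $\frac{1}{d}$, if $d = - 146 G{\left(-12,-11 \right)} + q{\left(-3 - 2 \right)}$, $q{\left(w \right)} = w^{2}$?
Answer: $\frac{1}{25} \approx 0.04$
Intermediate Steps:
$G{\left(B,m \right)} = 0$ ($G{\left(B,m \right)} = \frac{0 B \left(-1\right)}{2} = \frac{0 \left(-1\right)}{2} = \frac{1}{2} \cdot 0 = 0$)
$d = 25$ ($d = \left(-146\right) 0 + \left(-3 - 2\right)^{2} = 0 + \left(-5\right)^{2} = 0 + 25 = 25$)
$\frac{1}{d} = \frac{1}{25}$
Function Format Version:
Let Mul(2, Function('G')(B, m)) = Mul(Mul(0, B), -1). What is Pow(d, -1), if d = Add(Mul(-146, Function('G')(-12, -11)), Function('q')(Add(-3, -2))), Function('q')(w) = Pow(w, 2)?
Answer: Rational(1, 25) ≈ 0.040000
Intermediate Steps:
Function('G')(B, m) = 0 (Function('G')(B, m) = Mul(Rational(1, 2), Mul(Mul(0, B), -1)) = Mul(Rational(1, 2), Mul(0, -1)) = Mul(Rational(1, 2), 0) = 0)
d = 25 (d = Add(Mul(-146, 0), Pow(Add(-3, -2), 2)) = Add(0, Pow(-5, 2)) = Add(0, 25) = 25)
Pow(d, -1) = Pow(25, -1) = Rational(1, 25)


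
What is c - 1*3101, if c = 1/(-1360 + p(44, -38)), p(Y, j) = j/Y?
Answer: -92840861/29939 ≈ -3101.0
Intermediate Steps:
c = -22/29939 (c = 1/(-1360 - 38/44) = 1/(-1360 - 38*1/44) = 1/(-1360 - 19/22) = 1/(-29939/22) = -22/29939 ≈ -0.00073483)
c - 1*3101 = -22/29939 - 1*3101 = -22/29939 - 3101 = -92840861/29939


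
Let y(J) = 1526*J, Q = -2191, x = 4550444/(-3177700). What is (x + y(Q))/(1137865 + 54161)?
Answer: -2656134114661/946975255050 ≈ -2.8049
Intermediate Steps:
x = -1137611/794425 (x = 4550444*(-1/3177700) = -1137611/794425 ≈ -1.4320)
(x + y(Q))/(1137865 + 54161) = (-1137611/794425 + 1526*(-2191))/(1137865 + 54161) = (-1137611/794425 - 3343466)/1192026 = -2656134114661/794425*1/1192026 = -2656134114661/946975255050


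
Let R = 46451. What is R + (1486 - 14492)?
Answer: 33445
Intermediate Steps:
R + (1486 - 14492) = 46451 + (1486 - 14492) = 46451 - 13006 = 33445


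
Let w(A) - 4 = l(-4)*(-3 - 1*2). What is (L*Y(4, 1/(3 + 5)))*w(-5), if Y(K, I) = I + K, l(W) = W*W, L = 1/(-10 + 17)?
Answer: -627/14 ≈ -44.786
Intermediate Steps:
L = 1/7 ≈ 0.14286
l(W) = W**2
w(A) = -76 (w(A) = 4 + (-4)**2*(-3 - 1*2) = 4 + 16*(-3 - 2) = 4 + 16*(-5) = 4 - 80 = -76)
(L*Y(4, 1/(3 + 5)))*w(-5) = ((1/(3 + 5) + 4)/7)*(-76) = ((1/8 + 4)/7)*(-76) = ((1/7)*(33/8))*(-76) = (33/56)*(-76) = -627/14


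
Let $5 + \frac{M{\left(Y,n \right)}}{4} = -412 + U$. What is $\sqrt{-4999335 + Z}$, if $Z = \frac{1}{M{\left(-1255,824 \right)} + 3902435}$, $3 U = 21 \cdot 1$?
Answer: $\frac{2 i \sqrt{19017722346508950645}}{3900795} \approx 2235.9 i$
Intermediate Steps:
$U = 7$ ($U = \frac{21 \cdot 1}{3} = \frac{1}{3} \cdot 21 = 7$)
$M{\left(Y,n \right)} = -1640$ ($M{\left(Y,n \right)} = -20 + 4 \left(-412 + 7\right) = -20 + 4 \left(-405\right) = -20 - 1620 = -1640$)
$Z = \frac{1}{3900795}$ ($Z = \frac{1}{-1640 + 3902435} = \frac{1}{3900795} \approx 2.5636 \cdot 10^{-7}$)
$\sqrt{-4999335 + Z} = \sqrt{-4999335 + \frac{1}{3900795}} = \sqrt{- \frac{19501380971324}{3900795}} = \frac{2 i \sqrt{19017722346508950645}}{3900795}$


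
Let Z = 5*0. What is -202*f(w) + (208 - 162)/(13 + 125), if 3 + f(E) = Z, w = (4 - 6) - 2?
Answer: 1819/3 ≈ 606.33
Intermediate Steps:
Z = 0
w = -4 (w = -2 - 2 = -4)
f(E) = -3 (f(E) = -3 + 0 = -3)
-202*f(w) + (208 - 162)/(13 + 125) = -202*(-3) + (208 - 162)/(13 + 125) = 606 + 46/138 = 606 + 46*(1/138) = 606 + ⅓ = 1819/3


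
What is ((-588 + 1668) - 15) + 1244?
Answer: 2309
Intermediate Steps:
((-588 + 1668) - 15) + 1244 = (1080 - 15) + 1244 = 1065 + 1244 = 2309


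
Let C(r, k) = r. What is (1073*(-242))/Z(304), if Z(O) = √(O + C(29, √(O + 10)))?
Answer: -7018*√37/3 ≈ -14230.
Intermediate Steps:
Z(O) = √(29 + O) (Z(O) = √(O + 29) = √(29 + O))
(1073*(-242))/Z(304) = (1073*(-242))/(√(29 + 304)) = -259666*√37/111 = -7018*√37/3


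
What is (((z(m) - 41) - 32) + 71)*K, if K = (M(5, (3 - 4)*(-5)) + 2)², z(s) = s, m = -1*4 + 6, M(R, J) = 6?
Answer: 0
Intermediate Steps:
m = 2 (m = -4 + 6 = 2)
K = 64 (K = (6 + 2)² = 8² = 64)
(((z(m) - 41) - 32) + 71)*K = (((2 - 41) - 32) + 71)*64 = ((-39 - 32) + 71)*64 = (-71 + 71)*64 = 0*64 = 0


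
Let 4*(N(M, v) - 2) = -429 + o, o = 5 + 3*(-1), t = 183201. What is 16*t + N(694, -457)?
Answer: 11724445/4 ≈ 2.9311e+6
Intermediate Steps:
o = 2 (o = 5 - 3 = 2)
N(M, v) = -419/4 (N(M, v) = 2 + (-429 + 2)/4 = 2 + (1/4)*(-427) = 2 - 427/4 = -419/4)
16*t + N(694, -457) = 16*183201 - 419/4 = 2931216 - 419/4 = 11724445/4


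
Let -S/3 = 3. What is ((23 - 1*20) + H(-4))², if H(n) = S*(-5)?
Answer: 2304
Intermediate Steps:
S = -9 (S = -3*3 = -9)
H(n) = 45 (H(n) = -9*(-5) = 45)
((23 - 1*20) + H(-4))² = ((23 - 1*20) + 45)² = ((23 - 20) + 45)² = (3 + 45)² = 48² = 2304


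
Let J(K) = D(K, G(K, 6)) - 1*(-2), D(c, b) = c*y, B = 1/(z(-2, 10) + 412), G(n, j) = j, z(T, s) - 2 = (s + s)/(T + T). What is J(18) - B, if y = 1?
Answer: 8179/409 ≈ 19.998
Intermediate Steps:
z(T, s) = 2 + s/T (z(T, s) = 2 + (s + s)/(T + T) = 2 + (2*s)/((2*T)) = 2 + (2*s)*(1/(2*T)) = 2 + s/T)
B = 1/409 (B = 1/((2 + 10/(-2)) + 412) = 1/((2 + 10*(-½)) + 412) = 1/((2 - 5) + 412) = 1/(-3 + 412) = 1/409 ≈ 0.0024450)
D(c, b) = c (D(c, b) = c*1 = c)
J(K) = 2 + K (J(K) = K - 1*(-2) = K + 2 = 2 + K)
J(18) - B = (2 + 18) - 1*1/409 = 20 - 1/409 = 8179/409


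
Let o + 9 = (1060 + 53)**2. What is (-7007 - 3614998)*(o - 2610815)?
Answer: 4969590070275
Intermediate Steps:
o = 1238760 (o = -9 + (1060 + 53)**2 = -9 + 1113**2 = -9 + 1238769 = 1238760)
(-7007 - 3614998)*(o - 2610815) = (-7007 - 3614998)*(1238760 - 2610815) = -3622005*(-1372055) = 4969590070275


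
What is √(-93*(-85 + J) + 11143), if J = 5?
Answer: √18583 ≈ 136.32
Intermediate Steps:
√(-93*(-85 + J) + 11143) = √(-93*(-85 + 5) + 11143) = √(-93*(-80) + 11143) = √(7440 + 11143) = √18583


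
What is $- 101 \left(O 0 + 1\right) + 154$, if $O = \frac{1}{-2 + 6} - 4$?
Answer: $53$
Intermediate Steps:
$O = - \frac{15}{4}$ ($O = \frac{1}{4} - 4 = - \frac{15}{4} \approx -3.75$)
$- 101 \left(O 0 + 1\right) + 154 = - 101 \left(\left(- \frac{15}{4}\right) 0 + 1\right) + 154 = - 101 \left(0 + 1\right) + 154 = \left(-101\right) 1 + 154 = -101 + 154 = 53$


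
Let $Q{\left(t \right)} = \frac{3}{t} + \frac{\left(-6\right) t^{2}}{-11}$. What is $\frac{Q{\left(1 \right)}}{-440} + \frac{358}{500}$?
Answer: $\frac{85661}{121000} \approx 0.70794$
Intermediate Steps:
$Q{\left(t \right)} = \frac{3}{t} + \frac{6 t^{2}}{11}$ ($Q{\left(t \right)} = \frac{3}{t} + - 6 t^{2} \left(- \frac{1}{11}\right) = \frac{3}{t} + \frac{6 t^{2}}{11}$)
$\frac{Q{\left(1 \right)}}{-440} + \frac{358}{500} = \frac{\frac{3}{11} \cdot 1^{-1} \left(11 + 2 \cdot 1^{3}\right)}{-440} + \frac{358}{500} = \frac{3}{11} \cdot 1 \left(11 + 2 \cdot 1\right) \left(- \frac{1}{440}\right) + 358 \cdot \frac{1}{500} = \frac{3}{11} \cdot 1 \left(11 + 2\right) \left(- \frac{1}{440}\right) + \frac{179}{250} = \frac{3}{11} \cdot 1 \cdot 13 \left(- \frac{1}{440}\right) + \frac{179}{250} = \frac{39}{11} \left(- \frac{1}{440}\right) + \frac{179}{250} = - \frac{39}{4840} + \frac{179}{250} = \frac{85661}{121000}$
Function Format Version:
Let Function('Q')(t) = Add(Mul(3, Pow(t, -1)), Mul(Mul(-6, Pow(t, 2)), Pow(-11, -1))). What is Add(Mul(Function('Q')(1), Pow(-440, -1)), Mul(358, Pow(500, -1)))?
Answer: Rational(85661, 121000) ≈ 0.70794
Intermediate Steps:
Function('Q')(t) = Add(Mul(3, Pow(t, -1)), Mul(Rational(6, 11), Pow(t, 2))) (Function('Q')(t) = Add(Mul(3, Pow(t, -1)), Mul(Mul(-6, Pow(t, 2)), Rational(-1, 11))) = Add(Mul(3, Pow(t, -1)), Mul(Rational(6, 11), Pow(t, 2))))
Add(Mul(Function('Q')(1), Pow(-440, -1)), Mul(358, Pow(500, -1))) = Add(Mul(Mul(Rational(3, 11), Pow(1, -1), Add(11, Mul(2, Pow(1, 3)))), Pow(-440, -1)), Mul(358, Pow(500, -1))) = Add(Mul(Mul(Rational(3, 11), 1, Add(11, Mul(2, 1))), Rational(-1, 440)), Mul(358, Rational(1, 500))) = Add(Mul(Mul(Rational(3, 11), 1, Add(11, 2)), Rational(-1, 440)), Rational(179, 250)) = Add(Mul(Mul(Rational(3, 11), 1, 13), Rational(-1, 440)), Rational(179, 250)) = Add(Mul(Rational(39, 11), Rational(-1, 440)), Rational(179, 250)) = Add(Rational(-39, 4840), Rational(179, 250)) = Rational(85661, 121000)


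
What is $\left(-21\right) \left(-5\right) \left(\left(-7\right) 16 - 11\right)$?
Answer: $-12915$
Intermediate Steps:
$\left(-21\right) \left(-5\right) \left(\left(-7\right) 16 - 11\right) = 105 \left(-112 - 11\right) = 105 \left(-123\right) = -12915$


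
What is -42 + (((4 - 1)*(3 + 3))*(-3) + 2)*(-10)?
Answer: 478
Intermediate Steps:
-42 + (((4 - 1)*(3 + 3))*(-3) + 2)*(-10) = -42 + ((3*6)*(-3) + 2)*(-10) = -42 + (18*(-3) + 2)*(-10) = -42 + (-54 + 2)*(-10) = -42 - 52*(-10) = -42 + 520 = 478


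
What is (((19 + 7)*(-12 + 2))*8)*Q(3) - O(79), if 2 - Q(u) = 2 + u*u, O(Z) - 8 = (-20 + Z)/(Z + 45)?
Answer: 2320229/124 ≈ 18712.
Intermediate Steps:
O(Z) = 8 + (-20 + Z)/(45 + Z) (O(Z) = 8 + (-20 + Z)/(Z + 45) = 8 + (-20 + Z)/(45 + Z))
Q(u) = -u**2 (Q(u) = 2 - (2 + u*u) = 2 - (2 + u**2) = 2 + (-2 - u**2) = -u**2)
(((19 + 7)*(-12 + 2))*8)*Q(3) - O(79) = (((19 + 7)*(-12 + 2))*8)*(-1*3**2) - (340 + 9*79)/(45 + 79) = ((26*(-10))*8)*(-1*9) - (340 + 711)/124 = -260*8*(-9) - 1051/124 = -2080*(-9) - 1*1051/124 = 18720 - 1051/124 = 2320229/124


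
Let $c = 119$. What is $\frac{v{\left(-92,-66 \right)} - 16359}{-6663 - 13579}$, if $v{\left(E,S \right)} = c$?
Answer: $\frac{280}{349} \approx 0.80229$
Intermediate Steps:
$v{\left(E,S \right)} = 119$
$\frac{v{\left(-92,-66 \right)} - 16359}{-6663 - 13579} = \frac{119 - 16359}{-6663 - 13579} = - \frac{16240}{-20242} = \left(-16240\right) \left(- \frac{1}{20242}\right) = \frac{280}{349}$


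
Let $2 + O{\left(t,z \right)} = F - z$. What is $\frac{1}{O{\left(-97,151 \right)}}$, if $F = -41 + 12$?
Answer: $- \frac{1}{182} \approx -0.0054945$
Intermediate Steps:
$F = -29$
$O{\left(t,z \right)} = -31 - z$ ($O{\left(t,z \right)} = -2 - \left(29 + z\right) = -31 - z$)
$\frac{1}{O{\left(-97,151 \right)}} = \frac{1}{-31 - 151} = \frac{1}{-182} = - \frac{1}{182}$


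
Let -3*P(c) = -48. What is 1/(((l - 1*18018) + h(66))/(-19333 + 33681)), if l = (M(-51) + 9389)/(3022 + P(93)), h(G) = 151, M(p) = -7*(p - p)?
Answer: -43589224/54270557 ≈ -0.80318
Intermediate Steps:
P(c) = 16 (P(c) = -1/3*(-48) = 16)
M(p) = 0 (M(p) = -7*0 = 0)
l = 9389/3038 (l = (0 + 9389)/(3022 + 16) = 9389/3038 ≈ 3.0905)
1/(((l - 1*18018) + h(66))/(-19333 + 33681)) = 1/(((9389/3038 - 1*18018) + 151)/(-19333 + 33681)) = 1/(((9389/3038 - 18018) + 151)/14348) = 1/((-54729295/3038 + 151)*(1/14348)) = 1/(-54270557/3038*1/14348) = 1/(-54270557/43589224) = -43589224/54270557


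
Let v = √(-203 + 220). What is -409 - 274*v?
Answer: -409 - 274*√17 ≈ -1538.7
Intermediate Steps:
v = √17 ≈ 4.1231
-409 - 274*v = -409 - 274*√17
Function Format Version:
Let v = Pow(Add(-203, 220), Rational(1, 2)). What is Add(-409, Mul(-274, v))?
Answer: Add(-409, Mul(-274, Pow(17, Rational(1, 2)))) ≈ -1538.7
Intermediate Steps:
v = Pow(17, Rational(1, 2)) ≈ 4.1231
Add(-409, Mul(-274, v)) = Add(-409, Mul(-274, Pow(17, Rational(1, 2))))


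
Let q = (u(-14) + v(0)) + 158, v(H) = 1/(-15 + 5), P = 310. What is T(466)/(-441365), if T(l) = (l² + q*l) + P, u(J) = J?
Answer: -1422617/2206825 ≈ -0.64464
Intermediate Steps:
v(H) = -⅒ (v(H) = 1/(-10) = -⅒)
q = 1439/10 (q = (-14 - ⅒) + 158 = -141/10 + 158 = 1439/10 ≈ 143.90)
T(l) = 310 + l² + 1439*l/10 (T(l) = (l² + 1439*l/10) + 310 = 310 + l² + 1439*l/10)
T(466)/(-441365) = (310 + 466² + (1439/10)*466)/(-441365) = (310 + 217156 + 335287/5)*(-1/441365) = (1422617/5)*(-1/441365) = -1422617/2206825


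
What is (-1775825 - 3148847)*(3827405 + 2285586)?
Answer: -30104475613952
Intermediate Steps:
(-1775825 - 3148847)*(3827405 + 2285586) = -4924672*6112991 = -30104475613952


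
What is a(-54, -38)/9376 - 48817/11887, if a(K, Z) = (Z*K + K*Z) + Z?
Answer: -204687825/55726256 ≈ -3.6731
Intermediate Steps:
a(K, Z) = Z + 2*K*Z (a(K, Z) = (K*Z + K*Z) + Z = 2*K*Z + Z = Z + 2*K*Z)
a(-54, -38)/9376 - 48817/11887 = -38*(1 + 2*(-54))/9376 - 48817/11887 = -38*(1 - 108)*(1/9376) - 48817*1/11887 = -38*(-107)*(1/9376) - 48817/11887 = 4066*(1/9376) - 48817/11887 = 2033/4688 - 48817/11887 = -204687825/55726256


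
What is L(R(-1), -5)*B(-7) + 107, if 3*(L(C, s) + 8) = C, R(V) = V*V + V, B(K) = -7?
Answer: 163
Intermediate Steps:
R(V) = V + V² (R(V) = V² + V = V + V²)
L(C, s) = -8 + C/3
L(R(-1), -5)*B(-7) + 107 = (-8 + (-(1 - 1))/3)*(-7) + 107 = (-8 + (-1*0)/3)*(-7) + 107 = (-8 + (⅓)*0)*(-7) + 107 = (-8 + 0)*(-7) + 107 = -8*(-7) + 107 = 56 + 107 = 163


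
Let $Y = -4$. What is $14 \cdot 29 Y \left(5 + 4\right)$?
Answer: $-14616$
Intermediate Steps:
$14 \cdot 29 Y \left(5 + 4\right) = 14 \cdot 29 \left(- 4 \left(5 + 4\right)\right) = 406 \left(\left(-4\right) 9\right) = 406 \left(-36\right) = -14616$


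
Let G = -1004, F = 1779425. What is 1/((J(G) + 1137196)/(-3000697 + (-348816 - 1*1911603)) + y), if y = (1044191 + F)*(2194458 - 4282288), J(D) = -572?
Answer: -1315279/7753872473387409276 ≈ -1.6963e-13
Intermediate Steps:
y = -5895230193280 (y = (1044191 + 1779425)*(2194458 - 4282288) = 2823616*(-2087830) = -5895230193280)
1/((J(G) + 1137196)/(-3000697 + (-348816 - 1*1911603)) + y) = 1/((-572 + 1137196)/(-3000697 + (-348816 - 1*1911603)) - 5895230193280) = 1/(1136624/(-3000697 + (-348816 - 1911603)) - 5895230193280) = 1/(1136624/(-3000697 - 2260419) - 5895230193280) = 1/(1136624/(-5261116) - 5895230193280) = 1/(1136624*(-1/5261116) - 5895230193280) = 1/(-284156/1315279 - 5895230193280) = 1/(-7753872473387409276/1315279) = -1315279/7753872473387409276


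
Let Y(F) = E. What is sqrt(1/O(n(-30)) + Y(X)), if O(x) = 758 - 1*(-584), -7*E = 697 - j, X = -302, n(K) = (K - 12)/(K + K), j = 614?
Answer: I*sqrt(1046294326)/9394 ≈ 3.4433*I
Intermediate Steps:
n(K) = (-12 + K)/(2*K) (n(K) = (-12 + K)/((2*K)) = (-12 + K)*(1/(2*K)) = (-12 + K)/(2*K))
E = -83/7 (E = -(697 - 1*614)/7 = -(697 - 614)/7 = -1/7*83 = -83/7 ≈ -11.857)
Y(F) = -83/7
O(x) = 1342 (O(x) = 758 + 584 = 1342)
sqrt(1/O(n(-30)) + Y(X)) = sqrt(1/1342 - 83/7) = sqrt(-111379/9394) = I*sqrt(1046294326)/9394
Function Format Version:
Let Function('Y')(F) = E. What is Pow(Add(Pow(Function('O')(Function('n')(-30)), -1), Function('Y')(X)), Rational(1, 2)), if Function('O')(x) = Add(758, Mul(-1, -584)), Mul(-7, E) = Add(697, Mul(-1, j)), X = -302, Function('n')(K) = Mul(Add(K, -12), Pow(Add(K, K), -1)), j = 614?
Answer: Mul(Rational(1, 9394), I, Pow(1046294326, Rational(1, 2))) ≈ Mul(3.4433, I)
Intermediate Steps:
Function('n')(K) = Mul(Rational(1, 2), Pow(K, -1), Add(-12, K)) (Function('n')(K) = Mul(Add(-12, K), Pow(Mul(2, K), -1)) = Mul(Add(-12, K), Mul(Rational(1, 2), Pow(K, -1))) = Mul(Rational(1, 2), Pow(K, -1), Add(-12, K)))
E = Rational(-83, 7) (E = Mul(Rational(-1, 7), Add(697, Mul(-1, 614))) = Mul(Rational(-1, 7), Add(697, -614)) = Mul(Rational(-1, 7), 83) = Rational(-83, 7) ≈ -11.857)
Function('Y')(F) = Rational(-83, 7)
Function('O')(x) = 1342 (Function('O')(x) = Add(758, 584) = 1342)
Pow(Add(Pow(Function('O')(Function('n')(-30)), -1), Function('Y')(X)), Rational(1, 2)) = Pow(Add(Pow(1342, -1), Rational(-83, 7)), Rational(1, 2)) = Pow(Add(Rational(1, 1342), Rational(-83, 7)), Rational(1, 2)) = Pow(Rational(-111379, 9394), Rational(1, 2)) = Mul(Rational(1, 9394), I, Pow(1046294326, Rational(1, 2)))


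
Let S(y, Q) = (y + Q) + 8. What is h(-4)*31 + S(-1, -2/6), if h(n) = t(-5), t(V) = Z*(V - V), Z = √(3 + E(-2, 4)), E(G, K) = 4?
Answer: 20/3 ≈ 6.6667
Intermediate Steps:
S(y, Q) = 8 + Q + y (S(y, Q) = (Q + y) + 8 = 8 + Q + y)
Z = √7 (Z = √(3 + 4) = √7 ≈ 2.6458)
t(V) = 0 (t(V) = √7*(V - V) = √7*0 = 0)
h(n) = 0
h(-4)*31 + S(-1, -2/6) = 0*31 + (8 - 2/6 - 1) = 0 + (8 - 2*⅙ - 1) = 0 + (8 - ⅓ - 1) = 0 + 20/3 = 20/3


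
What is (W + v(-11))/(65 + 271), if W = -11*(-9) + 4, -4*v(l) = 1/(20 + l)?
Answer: 3707/12096 ≈ 0.30647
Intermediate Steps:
v(l) = -1/(4*(20 + l))
W = 103 (W = 99 + 4 = 103)
(W + v(-11))/(65 + 271) = (103 - 1/(80 + 4*(-11)))/(65 + 271) = (103 - 1/(80 - 44))/336 = (103 - 1/36)*(1/336) = (3707/36)*(1/336) = 3707/12096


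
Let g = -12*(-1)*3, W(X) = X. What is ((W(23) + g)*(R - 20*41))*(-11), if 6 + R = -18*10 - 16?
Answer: 663278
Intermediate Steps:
g = 36 (g = 12*3 = 36)
R = -202 (R = -6 + (-18*10 - 16) = -6 + (-180 - 16) = -6 - 196 = -202)
((W(23) + g)*(R - 20*41))*(-11) = ((23 + 36)*(-202 - 20*41))*(-11) = (59*(-202 - 820))*(-11) = (59*(-1022))*(-11) = -60298*(-11) = 663278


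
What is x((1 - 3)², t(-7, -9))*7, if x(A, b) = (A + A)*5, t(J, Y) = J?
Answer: 280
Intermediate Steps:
x(A, b) = 10*A (x(A, b) = (2*A)*5 = 10*A)
x((1 - 3)², t(-7, -9))*7 = (10*(1 - 3)²)*7 = (10*(-2)²)*7 = (10*4)*7 = 40*7 = 280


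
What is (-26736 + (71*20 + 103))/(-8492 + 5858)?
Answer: 25213/2634 ≈ 9.5721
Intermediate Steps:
(-26736 + (71*20 + 103))/(-8492 + 5858) = (-26736 + (1420 + 103))/(-2634) = (-26736 + 1523)*(-1/2634) = -25213*(-1/2634) = 25213/2634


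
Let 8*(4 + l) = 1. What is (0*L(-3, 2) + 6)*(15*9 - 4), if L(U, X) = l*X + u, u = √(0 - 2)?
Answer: 786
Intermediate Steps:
l = -31/8 (l = -4 + (⅛)*1 = -4 + ⅛ = -31/8 ≈ -3.8750)
u = I*√2 (u = √(-2) = I*√2 ≈ 1.4142*I)
L(U, X) = -31*X/8 + I*√2
(0*L(-3, 2) + 6)*(15*9 - 4) = (0*(-31/8*2 + I*√2) + 6)*(15*9 - 4) = (0*(-31/4 + I*√2) + 6)*(135 - 4) = (0 + 6)*131 = 6*131 = 786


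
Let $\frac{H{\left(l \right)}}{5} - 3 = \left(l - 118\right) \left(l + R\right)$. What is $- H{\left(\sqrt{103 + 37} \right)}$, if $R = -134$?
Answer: $-79775 + 2520 \sqrt{35} \approx -64867.0$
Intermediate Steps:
$H{\left(l \right)} = 15 + 5 \left(-134 + l\right) \left(-118 + l\right)$ ($H{\left(l \right)} = 15 + 5 \left(l - 118\right) \left(l - 134\right) = 15 + 5 \left(-118 + l\right) \left(-134 + l\right) = 15 + 5 \left(-134 + l\right) \left(-118 + l\right)$)
$- H{\left(\sqrt{103 + 37} \right)} = - (79075 - 1260 \sqrt{103 + 37} + 5 \left(\sqrt{103 + 37}\right)^{2}) = - (79075 - 1260 \sqrt{140} + 5 \left(\sqrt{140}\right)^{2}) = - (79075 - 1260 \cdot 2 \sqrt{35} + 5 \left(2 \sqrt{35}\right)^{2}) = - (79075 - 2520 \sqrt{35} + 5 \cdot 140) = - (79075 - 2520 \sqrt{35} + 700) = - (79775 - 2520 \sqrt{35}) = -79775 + 2520 \sqrt{35}$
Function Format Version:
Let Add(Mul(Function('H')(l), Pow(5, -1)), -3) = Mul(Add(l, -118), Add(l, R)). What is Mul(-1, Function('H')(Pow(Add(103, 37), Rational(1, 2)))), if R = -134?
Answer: Add(-79775, Mul(2520, Pow(35, Rational(1, 2)))) ≈ -64867.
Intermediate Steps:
Function('H')(l) = Add(15, Mul(5, Add(-134, l), Add(-118, l))) (Function('H')(l) = Add(15, Mul(5, Mul(Add(l, -118), Add(l, -134)))) = Add(15, Mul(5, Mul(Add(-118, l), Add(-134, l)))) = Add(15, Mul(5, Mul(Add(-134, l), Add(-118, l)))) = Add(15, Mul(5, Add(-134, l), Add(-118, l))))
Mul(-1, Function('H')(Pow(Add(103, 37), Rational(1, 2)))) = Mul(-1, Add(79075, Mul(-1260, Pow(Add(103, 37), Rational(1, 2))), Mul(5, Pow(Pow(Add(103, 37), Rational(1, 2)), 2)))) = Mul(-1, Add(79075, Mul(-1260, Pow(140, Rational(1, 2))), Mul(5, Pow(Pow(140, Rational(1, 2)), 2)))) = Mul(-1, Add(79075, Mul(-1260, Mul(2, Pow(35, Rational(1, 2)))), Mul(5, Pow(Mul(2, Pow(35, Rational(1, 2))), 2)))) = Mul(-1, Add(79075, Mul(-2520, Pow(35, Rational(1, 2))), Mul(5, 140))) = Mul(-1, Add(79075, Mul(-2520, Pow(35, Rational(1, 2))), 700)) = Mul(-1, Add(79775, Mul(-2520, Pow(35, Rational(1, 2))))) = Add(-79775, Mul(2520, Pow(35, Rational(1, 2))))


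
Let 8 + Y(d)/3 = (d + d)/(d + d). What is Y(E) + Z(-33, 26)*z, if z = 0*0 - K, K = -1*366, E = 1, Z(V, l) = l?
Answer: 9495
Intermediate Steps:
K = -366
z = 366 (z = 0*0 - 1*(-366) = 0 + 366 = 366)
Y(d) = -21 (Y(d) = -24 + 3*((d + d)/(d + d)) = -24 + 3*((2*d)/((2*d))) = -24 + 3*((2*d)*(1/(2*d))) = -24 + 3*1 = -24 + 3 = -21)
Y(E) + Z(-33, 26)*z = -21 + 26*366 = -21 + 9516 = 9495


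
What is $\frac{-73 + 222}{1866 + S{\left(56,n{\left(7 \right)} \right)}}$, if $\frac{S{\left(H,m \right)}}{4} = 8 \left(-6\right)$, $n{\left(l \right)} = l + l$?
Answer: $\frac{149}{1674} \approx 0.089008$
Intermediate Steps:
$n{\left(l \right)} = 2 l$
$S{\left(H,m \right)} = -192$ ($S{\left(H,m \right)} = 4 \cdot 8 \left(-6\right) = 4 \left(-48\right) = -192$)
$\frac{-73 + 222}{1866 + S{\left(56,n{\left(7 \right)} \right)}} = \frac{-73 + 222}{1866 - 192} = \frac{149}{1674}$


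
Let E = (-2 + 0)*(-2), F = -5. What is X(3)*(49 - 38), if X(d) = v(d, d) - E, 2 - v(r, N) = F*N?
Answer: 143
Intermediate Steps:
v(r, N) = 2 + 5*N (v(r, N) = 2 - (-5)*N = 2 + 5*N)
E = 4 (E = -2*(-2) = 4)
X(d) = -2 + 5*d (X(d) = (2 + 5*d) - 1*4 = (2 + 5*d) - 4 = -2 + 5*d)
X(3)*(49 - 38) = (-2 + 5*3)*(49 - 38) = (-2 + 15)*11 = 13*11 = 143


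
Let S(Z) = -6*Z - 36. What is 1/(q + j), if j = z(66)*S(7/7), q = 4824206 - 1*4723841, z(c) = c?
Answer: 1/97593 ≈ 1.0247e-5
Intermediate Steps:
S(Z) = -36 - 6*Z
q = 100365 (q = 4824206 - 4723841 = 100365)
j = -2772 (j = 66*(-36 - 42/7) = 66*(-36 - 6*1) = 66*(-36 - 6) = 66*(-42) = -2772)
1/(q + j) = 1/(100365 - 2772) = 1/97593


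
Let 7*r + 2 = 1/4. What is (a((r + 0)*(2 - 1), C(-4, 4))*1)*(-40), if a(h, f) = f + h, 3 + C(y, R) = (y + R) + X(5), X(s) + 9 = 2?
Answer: 410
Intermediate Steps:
r = -1/4 (r = -2/7 + (1/4)/7 = -2/7 + (1*(1/4))/7 = -2/7 + (1/7)*(1/4) = -2/7 + 1/28 = -1/4 ≈ -0.25000)
X(s) = -7 (X(s) = -9 + 2 = -7)
C(y, R) = -10 + R + y (C(y, R) = -3 + ((y + R) - 7) = -3 + ((R + y) - 7) = -3 + (-7 + R + y) = -10 + R + y)
(a((r + 0)*(2 - 1), C(-4, 4))*1)*(-40) = (((-10 + 4 - 4) + (-1/4 + 0)*(2 - 1))*1)*(-40) = ((-10 - 1/4*1)*1)*(-40) = ((-10 - 1/4)*1)*(-40) = -41/4*1*(-40) = -41/4*(-40) = 410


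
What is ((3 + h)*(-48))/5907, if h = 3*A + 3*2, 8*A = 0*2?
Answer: -144/1969 ≈ -0.073134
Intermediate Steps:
A = 0 (A = (0*2)/8 = (1/8)*0 = 0)
h = 6 (h = 3*0 + 3*2 = 0 + 6 = 6)
((3 + h)*(-48))/5907 = ((3 + 6)*(-48))/5907 = (9*(-48))*(1/5907) = -432*1/5907 = -144/1969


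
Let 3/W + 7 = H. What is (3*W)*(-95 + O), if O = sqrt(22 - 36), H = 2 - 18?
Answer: 855/23 - 9*I*sqrt(14)/23 ≈ 37.174 - 1.4641*I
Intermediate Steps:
H = -16
W = -3/23 (W = 3/(-7 - 16) = 3/(-23) = 3*(-1/23) = -3/23 ≈ -0.13043)
O = I*sqrt(14) (O = sqrt(-14) = I*sqrt(14) ≈ 3.7417*I)
(3*W)*(-95 + O) = (3*(-3/23))*(-95 + I*sqrt(14)) = -9*(-95 + I*sqrt(14))/23 = 855/23 - 9*I*sqrt(14)/23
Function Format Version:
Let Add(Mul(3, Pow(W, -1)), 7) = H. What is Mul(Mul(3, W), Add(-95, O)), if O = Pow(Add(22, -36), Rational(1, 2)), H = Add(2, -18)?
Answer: Add(Rational(855, 23), Mul(Rational(-9, 23), I, Pow(14, Rational(1, 2)))) ≈ Add(37.174, Mul(-1.4641, I))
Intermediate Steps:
H = -16
W = Rational(-3, 23) (W = Mul(3, Pow(Add(-7, -16), -1)) = Mul(3, Pow(-23, -1)) = Mul(3, Rational(-1, 23)) = Rational(-3, 23) ≈ -0.13043)
O = Mul(I, Pow(14, Rational(1, 2))) (O = Pow(-14, Rational(1, 2)) = Mul(I, Pow(14, Rational(1, 2))) ≈ Mul(3.7417, I))
Mul(Mul(3, W), Add(-95, O)) = Mul(Mul(3, Rational(-3, 23)), Add(-95, Mul(I, Pow(14, Rational(1, 2))))) = Mul(Rational(-9, 23), Add(-95, Mul(I, Pow(14, Rational(1, 2))))) = Add(Rational(855, 23), Mul(Rational(-9, 23), I, Pow(14, Rational(1, 2))))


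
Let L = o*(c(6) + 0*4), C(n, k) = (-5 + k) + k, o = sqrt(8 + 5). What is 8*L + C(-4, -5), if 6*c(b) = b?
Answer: -15 + 8*sqrt(13) ≈ 13.844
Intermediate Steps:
c(b) = b/6
o = sqrt(13) ≈ 3.6056
C(n, k) = -5 + 2*k
L = sqrt(13) (L = sqrt(13)*((1/6)*6 + 0*4) = sqrt(13)*(1 + 0) = sqrt(13)*1 = sqrt(13) ≈ 3.6056)
8*L + C(-4, -5) = 8*sqrt(13) + (-5 + 2*(-5)) = 8*sqrt(13) + (-5 - 10) = 8*sqrt(13) - 15 = -15 + 8*sqrt(13)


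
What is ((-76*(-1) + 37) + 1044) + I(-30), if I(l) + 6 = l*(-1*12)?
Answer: 1511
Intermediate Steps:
I(l) = -6 - 12*l (I(l) = -6 + l*(-1*12) = -6 + l*(-12) = -6 - 12*l)
((-76*(-1) + 37) + 1044) + I(-30) = ((-76*(-1) + 37) + 1044) + (-6 - 12*(-30)) = ((76 + 37) + 1044) + (-6 + 360) = (113 + 1044) + 354 = 1157 + 354 = 1511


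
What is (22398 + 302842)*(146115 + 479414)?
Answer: 203447051960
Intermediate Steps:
(22398 + 302842)*(146115 + 479414) = 325240*625529 = 203447051960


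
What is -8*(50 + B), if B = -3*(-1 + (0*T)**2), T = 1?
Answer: -424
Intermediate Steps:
B = 3 (B = -3*(-1 + (0*1)**2) = -3*(-1 + 0**2) = -3*(-1 + 0) = -3*(-1) = 3)
-8*(50 + B) = -8*(50 + 3) = -8*53 = -424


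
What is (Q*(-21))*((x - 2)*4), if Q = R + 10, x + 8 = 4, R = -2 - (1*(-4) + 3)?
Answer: 4536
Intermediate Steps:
R = -1 (R = -2 - (-4 + 3) = -2 - 1*(-1) = -2 + 1 = -1)
x = -4 (x = -8 + 4 = -4)
Q = 9 (Q = -1 + 10 = 9)
(Q*(-21))*((x - 2)*4) = (9*(-21))*((-4 - 2)*4) = -(-1134)*4 = -189*(-24) = 4536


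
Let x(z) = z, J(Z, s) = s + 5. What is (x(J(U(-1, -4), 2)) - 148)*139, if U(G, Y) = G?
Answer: -19599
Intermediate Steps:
J(Z, s) = 5 + s
(x(J(U(-1, -4), 2)) - 148)*139 = ((5 + 2) - 148)*139 = (7 - 148)*139 = -141*139 = -19599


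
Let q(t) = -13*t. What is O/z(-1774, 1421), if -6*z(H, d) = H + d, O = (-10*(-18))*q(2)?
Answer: -28080/353 ≈ -79.547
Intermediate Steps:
O = -4680 (O = (-10*(-18))*(-13*2) = 180*(-26) = -4680)
z(H, d) = -H/6 - d/6 (z(H, d) = -(H + d)/6 = -H/6 - d/6)
O/z(-1774, 1421) = -4680/(-⅙*(-1774) - ⅙*1421) = -4680/(887/3 - 1421/6) = -4680/353/6 = -4680*6/353 = -28080/353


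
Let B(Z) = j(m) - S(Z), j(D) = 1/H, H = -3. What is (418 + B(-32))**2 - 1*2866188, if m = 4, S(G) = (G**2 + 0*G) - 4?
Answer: -22530443/9 ≈ -2.5034e+6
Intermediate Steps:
S(G) = -4 + G**2 (S(G) = (G**2 + 0) - 4 = G**2 - 4 = -4 + G**2)
j(D) = -1/3 (j(D) = 1/(-3) = -1/3)
B(Z) = 11/3 - Z**2 (B(Z) = -1/3 - (-4 + Z**2) = -1/3 + (4 - Z**2) = 11/3 - Z**2)
(418 + B(-32))**2 - 1*2866188 = (418 + (11/3 - 1*(-32)**2))**2 - 1*2866188 = (418 + (11/3 - 1*1024))**2 - 2866188 = (418 + (11/3 - 1024))**2 - 2866188 = (418 - 3061/3)**2 - 2866188 = (-1807/3)**2 - 2866188 = 3265249/9 - 2866188 = -22530443/9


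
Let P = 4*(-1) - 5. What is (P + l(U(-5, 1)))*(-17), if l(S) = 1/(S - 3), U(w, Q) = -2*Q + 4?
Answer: 170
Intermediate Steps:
U(w, Q) = 4 - 2*Q
P = -9 (P = -4 - 5 = -9)
l(S) = 1/(-3 + S)
(P + l(U(-5, 1)))*(-17) = (-9 + 1/(-3 + (4 - 2*1)))*(-17) = (-9 + 1/(-3 + (4 - 2)))*(-17) = (-9 + 1/(-3 + 2))*(-17) = (-9 + 1/(-1))*(-17) = (-9 - 1)*(-17) = -10*(-17) = 170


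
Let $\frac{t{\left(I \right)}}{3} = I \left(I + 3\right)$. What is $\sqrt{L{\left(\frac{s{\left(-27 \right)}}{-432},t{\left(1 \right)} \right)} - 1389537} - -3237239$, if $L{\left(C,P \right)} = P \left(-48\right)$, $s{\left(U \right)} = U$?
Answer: $3237239 + 3 i \sqrt{154457} \approx 3.2372 \cdot 10^{6} + 1179.0 i$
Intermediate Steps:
$t{\left(I \right)} = 3 I \left(3 + I\right)$ ($t{\left(I \right)} = 3 I \left(I + 3\right) = 3 I \left(3 + I\right)$)
$L{\left(C,P \right)} = - 48 P$
$\sqrt{L{\left(\frac{s{\left(-27 \right)}}{-432},t{\left(1 \right)} \right)} - 1389537} - -3237239 = \sqrt{- 48 \cdot 3 \cdot 1 \left(3 + 1\right) - 1389537} - -3237239 = \sqrt{- 48 \cdot 3 \cdot 1 \cdot 4 - 1389537} + 3237239 = \sqrt{\left(-48\right) 12 - 1389537} + 3237239 = \sqrt{-576 - 1389537} + 3237239 = \sqrt{-1390113} + 3237239 = 3 i \sqrt{154457} + 3237239 = 3237239 + 3 i \sqrt{154457}$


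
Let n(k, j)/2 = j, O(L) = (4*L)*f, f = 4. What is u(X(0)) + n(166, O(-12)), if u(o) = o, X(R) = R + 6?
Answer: -378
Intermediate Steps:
X(R) = 6 + R
O(L) = 16*L (O(L) = (4*L)*4 = 16*L)
n(k, j) = 2*j
u(X(0)) + n(166, O(-12)) = (6 + 0) + 2*(16*(-12)) = 6 + 2*(-192) = 6 - 384 = -378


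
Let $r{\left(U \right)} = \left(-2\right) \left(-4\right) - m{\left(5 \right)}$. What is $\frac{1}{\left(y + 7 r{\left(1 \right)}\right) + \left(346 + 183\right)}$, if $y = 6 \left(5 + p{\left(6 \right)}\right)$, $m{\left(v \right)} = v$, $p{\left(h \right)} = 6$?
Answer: $\frac{1}{616} \approx 0.0016234$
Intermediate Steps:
$r{\left(U \right)} = 3$ ($r{\left(U \right)} = \left(-2\right) \left(-4\right) - 5 = 8 - 5 = 3$)
$y = 66$ ($y = 6 \left(5 + 6\right) = 6 \cdot 11 = 66$)
$\frac{1}{\left(y + 7 r{\left(1 \right)}\right) + \left(346 + 183\right)} = \frac{1}{\left(66 + 7 \cdot 3\right) + \left(346 + 183\right)} = \frac{1}{\left(66 + 21\right) + 529} = \frac{1}{87 + 529} = \frac{1}{616}$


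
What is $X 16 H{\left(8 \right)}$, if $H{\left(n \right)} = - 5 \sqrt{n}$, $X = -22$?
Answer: $3520 \sqrt{2} \approx 4978.0$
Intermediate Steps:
$X 16 H{\left(8 \right)} = \left(-22\right) 16 \left(- 5 \sqrt{8}\right) = - 352 \left(- 5 \cdot 2 \sqrt{2}\right) = - 352 \left(- 10 \sqrt{2}\right) = 3520 \sqrt{2}$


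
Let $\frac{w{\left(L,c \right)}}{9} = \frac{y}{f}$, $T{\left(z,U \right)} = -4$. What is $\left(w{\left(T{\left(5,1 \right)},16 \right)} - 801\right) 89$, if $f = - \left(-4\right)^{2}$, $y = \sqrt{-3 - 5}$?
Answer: $-71289 - \frac{801 i \sqrt{2}}{8} \approx -71289.0 - 141.6 i$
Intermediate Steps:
$y = 2 i \sqrt{2}$ ($y = \sqrt{-8} = 2 i \sqrt{2} \approx 2.8284 i$)
$f = -16$ ($f = \left(-1\right) 16 = -16$)
$w{\left(L,c \right)} = - \frac{9 i \sqrt{2}}{8}$ ($w{\left(L,c \right)} = 9 \frac{2 i \sqrt{2}}{-16} = 9 \cdot 2 i \sqrt{2} \left(- \frac{1}{16}\right) = 9 \left(- \frac{i \sqrt{2}}{8}\right) = - \frac{9 i \sqrt{2}}{8}$)
$\left(w{\left(T{\left(5,1 \right)},16 \right)} - 801\right) 89 = \left(- \frac{9 i \sqrt{2}}{8} - 801\right) 89 = \left(-801 - \frac{9 i \sqrt{2}}{8}\right) 89 = -71289 - \frac{801 i \sqrt{2}}{8}$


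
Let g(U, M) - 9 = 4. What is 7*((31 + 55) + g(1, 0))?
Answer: 693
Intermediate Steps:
g(U, M) = 13 (g(U, M) = 9 + 4 = 13)
7*((31 + 55) + g(1, 0)) = 7*((31 + 55) + 13) = 7*(86 + 13) = 7*99 = 693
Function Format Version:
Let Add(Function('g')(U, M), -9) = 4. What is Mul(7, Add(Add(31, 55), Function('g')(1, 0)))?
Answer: 693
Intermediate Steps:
Function('g')(U, M) = 13 (Function('g')(U, M) = Add(9, 4) = 13)
Mul(7, Add(Add(31, 55), Function('g')(1, 0))) = Mul(7, Add(Add(31, 55), 13)) = Mul(7, Add(86, 13)) = Mul(7, 99) = 693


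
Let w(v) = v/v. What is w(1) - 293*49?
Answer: -14356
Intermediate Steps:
w(v) = 1
w(1) - 293*49 = 1 - 293*49 = 1 - 14357 = -14356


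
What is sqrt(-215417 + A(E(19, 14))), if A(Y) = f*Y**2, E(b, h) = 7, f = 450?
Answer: I*sqrt(193367) ≈ 439.74*I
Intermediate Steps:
A(Y) = 450*Y**2
sqrt(-215417 + A(E(19, 14))) = sqrt(-215417 + 450*7**2) = sqrt(-215417 + 450*49) = sqrt(-215417 + 22050) = sqrt(-193367) = I*sqrt(193367)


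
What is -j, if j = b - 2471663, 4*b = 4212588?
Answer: 1418516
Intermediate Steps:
b = 1053147 (b = (1/4)*4212588 = 1053147)
j = -1418516 (j = 1053147 - 2471663 = -1418516)
-j = -1*(-1418516) = 1418516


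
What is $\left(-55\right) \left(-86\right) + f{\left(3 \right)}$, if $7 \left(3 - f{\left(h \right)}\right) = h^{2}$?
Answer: $\frac{33122}{7} \approx 4731.7$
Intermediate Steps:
$f{\left(h \right)} = 3 - \frac{h^{2}}{7}$
$\left(-55\right) \left(-86\right) + f{\left(3 \right)} = \left(-55\right) \left(-86\right) + \left(3 - \frac{3^{2}}{7}\right) = 4730 + \left(3 - \frac{9}{7}\right) = 4730 + \frac{12}{7} = \frac{33122}{7}$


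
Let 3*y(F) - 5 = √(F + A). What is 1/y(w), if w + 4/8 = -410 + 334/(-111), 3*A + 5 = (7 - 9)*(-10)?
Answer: 3330/96239 - 3*I*√20132958/96239 ≈ 0.034601 - 0.13987*I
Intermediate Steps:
A = 5 (A = -5/3 + ((7 - 9)*(-10))/3 = -5/3 + (-2*(-10))/3 = -5/3 + (⅓)*20 = -5/3 + 20/3 = 5)
w = -91799/222 (w = -½ + (-410 + 334/(-111)) = -½ + (-410 + 334*(-1/111)) = -½ + (-410 - 334/111) = -½ - 45844/111 = -91799/222 ≈ -413.51)
y(F) = 5/3 + √(5 + F)/3 (y(F) = 5/3 + √(F + 5)/3 = 5/3 + √(5 + F)/3)
1/y(w) = 1/(5/3 + √(5 - 91799/222)/3) = 1/(5/3 + √(-90689/222)/3) = 1/(5/3 + (I*√20132958/222)/3) = 1/(5/3 + I*√20132958/666)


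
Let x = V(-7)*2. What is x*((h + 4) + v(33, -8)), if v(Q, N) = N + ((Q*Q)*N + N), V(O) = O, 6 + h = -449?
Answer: 128506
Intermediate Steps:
h = -455 (h = -6 - 449 = -455)
v(Q, N) = 2*N + N*Q² (v(Q, N) = N + (Q²*N + N) = N + (N*Q² + N) = N + (N + N*Q²) = 2*N + N*Q²)
x = -14 (x = -7*2 = -14)
x*((h + 4) + v(33, -8)) = -14*((-455 + 4) - 8*(2 + 33²)) = -14*(-451 - 8*(2 + 1089)) = -14*(-451 - 8*1091) = -14*(-451 - 8728) = -14*(-9179) = 128506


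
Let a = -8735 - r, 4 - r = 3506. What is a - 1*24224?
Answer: -29457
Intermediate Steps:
r = -3502 (r = 4 - 1*3506 = 4 - 3506 = -3502)
a = -5233 (a = -8735 - 1*(-3502) = -8735 + 3502 = -5233)
a - 1*24224 = -5233 - 1*24224 = -5233 - 24224 = -29457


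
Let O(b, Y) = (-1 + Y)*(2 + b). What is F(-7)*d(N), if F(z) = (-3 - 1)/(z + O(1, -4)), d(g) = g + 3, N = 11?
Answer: 28/11 ≈ 2.5455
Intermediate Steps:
d(g) = 3 + g
F(z) = -4/(-15 + z) (F(z) = (-3 - 1)/(z + (-2 - 1*1 + 2*(-4) - 4*1)) = -4/(z + (-2 - 1 - 8 - 4)) = -4/(z - 15) = -4/(-15 + z))
F(-7)*d(N) = (-4/(-15 - 7))*(3 + 11) = -4/(-22)*14 = -4*(-1/22)*14 = (2/11)*14 = 28/11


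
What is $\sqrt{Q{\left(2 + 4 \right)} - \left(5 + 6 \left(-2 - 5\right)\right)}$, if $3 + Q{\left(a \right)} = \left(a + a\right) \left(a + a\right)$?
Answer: $\sqrt{178} \approx 13.342$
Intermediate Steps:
$Q{\left(a \right)} = -3 + 4 a^{2}$ ($Q{\left(a \right)} = -3 + \left(a + a\right) \left(a + a\right) = -3 + 2 a 2 a = -3 + 4 a^{2}$)
$\sqrt{Q{\left(2 + 4 \right)} - \left(5 + 6 \left(-2 - 5\right)\right)} = \sqrt{\left(-3 + 4 \left(2 + 4\right)^{2}\right) - \left(5 + 6 \left(-2 - 5\right)\right)} = \sqrt{\left(-3 + 4 \cdot 6^{2}\right) - -37} = \sqrt{\left(-3 + 4 \cdot 36\right) + \left(-5 + 42\right)} = \sqrt{\left(-3 + 144\right) + 37} = \sqrt{141 + 37} = \sqrt{178}$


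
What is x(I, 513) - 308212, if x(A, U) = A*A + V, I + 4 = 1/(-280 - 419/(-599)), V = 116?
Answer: -8623042745010887/27989624601 ≈ -3.0808e+5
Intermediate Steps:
I = -669803/167301 (I = -4 + 1/(-280 - 419/(-599)) = -4 + 1/(-280 - 419*(-1/599)) = -4 + 1/(-280 + 419/599) = -4 + 1/(-167301/599) = -4 - 599/167301 = -669803/167301 ≈ -4.0036)
x(A, U) = 116 + A² (x(A, U) = A*A + 116 = A² + 116 = 116 + A²)
x(I, 513) - 308212 = (116 + (-669803/167301)²) - 308212 = (116 + 448636058809/27989624601) - 308212 = 3695432512525/27989624601 - 308212 = -8623042745010887/27989624601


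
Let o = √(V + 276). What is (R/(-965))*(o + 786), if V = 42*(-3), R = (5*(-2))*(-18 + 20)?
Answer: 3144/193 + 20*√6/193 ≈ 16.544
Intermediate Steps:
R = -20 (R = -10*2 = -20)
V = -126
o = 5*√6 (o = √(-126 + 276) = √150 = 5*√6 ≈ 12.247)
(R/(-965))*(o + 786) = (-20/(-965))*(5*√6 + 786) = (-20*(-1/965))*(786 + 5*√6) = 4*(786 + 5*√6)/193 = 3144/193 + 20*√6/193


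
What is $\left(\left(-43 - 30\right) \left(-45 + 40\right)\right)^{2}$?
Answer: $133225$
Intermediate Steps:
$\left(\left(-43 - 30\right) \left(-45 + 40\right)\right)^{2} = \left(\left(-73\right) \left(-5\right)\right)^{2} = 365^{2} = 133225$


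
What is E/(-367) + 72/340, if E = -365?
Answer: 37631/31195 ≈ 1.2063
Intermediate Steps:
E/(-367) + 72/340 = -365/(-367) + 72/340 = -365*(-1/367) + 72*(1/340) = 365/367 + 18/85 = 37631/31195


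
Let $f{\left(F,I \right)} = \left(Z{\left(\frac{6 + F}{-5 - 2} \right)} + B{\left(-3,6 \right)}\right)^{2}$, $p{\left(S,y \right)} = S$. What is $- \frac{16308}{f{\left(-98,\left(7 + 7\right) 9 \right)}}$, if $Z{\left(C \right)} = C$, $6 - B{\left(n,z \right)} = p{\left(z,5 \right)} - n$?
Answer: $- \frac{799092}{5041} \approx -158.52$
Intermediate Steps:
$B{\left(n,z \right)} = 6 + n - z$ ($B{\left(n,z \right)} = 6 - \left(z - n\right) = 6 + \left(n - z\right) = 6 + n - z$)
$f{\left(F,I \right)} = \left(- \frac{27}{7} - \frac{F}{7}\right)^{2}$ ($f{\left(F,I \right)} = \left(\frac{6 + F}{-5 - 2} - 3\right)^{2} = \left(\frac{6 + F}{-7} - 3\right)^{2} = \left(- \frac{6 + F}{7} - 3\right)^{2} = \left(\left(- \frac{6}{7} - \frac{F}{7}\right) - 3\right)^{2} = \left(- \frac{27}{7} - \frac{F}{7}\right)^{2}$)
$- \frac{16308}{f{\left(-98,\left(7 + 7\right) 9 \right)}} = - \frac{16308}{\frac{1}{49} \left(27 - 98\right)^{2}} = - \frac{16308}{\frac{1}{49} \left(-71\right)^{2}} = - \frac{16308}{\frac{1}{49} \cdot 5041} = - \frac{16308}{\frac{5041}{49}} = \left(-16308\right) \frac{49}{5041} = - \frac{799092}{5041}$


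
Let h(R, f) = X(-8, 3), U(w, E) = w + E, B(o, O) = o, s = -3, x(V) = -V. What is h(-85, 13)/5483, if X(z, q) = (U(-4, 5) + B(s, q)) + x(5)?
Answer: -7/5483 ≈ -0.0012767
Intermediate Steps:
U(w, E) = E + w
X(z, q) = -7 (X(z, q) = ((5 - 4) - 3) - 1*5 = (1 - 3) - 5 = -2 - 5 = -7)
h(R, f) = -7
h(-85, 13)/5483 = -7/5483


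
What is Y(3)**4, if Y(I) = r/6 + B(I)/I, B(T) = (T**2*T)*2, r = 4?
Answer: 9834496/81 ≈ 1.2141e+5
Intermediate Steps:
B(T) = 2*T**3 (B(T) = T**3*2 = 2*T**3)
Y(I) = 2/3 + 2*I**2 (Y(I) = 4/6 + (2*I**3)/I = 4*(1/6) + 2*I**2 = 2/3 + 2*I**2)
Y(3)**4 = (2/3 + 2*3**2)**4 = (2/3 + 2*9)**4 = (2/3 + 18)**4 = (56/3)**4 = 9834496/81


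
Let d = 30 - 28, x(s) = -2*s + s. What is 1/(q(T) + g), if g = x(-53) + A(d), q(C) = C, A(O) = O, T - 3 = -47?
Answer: 1/11 ≈ 0.090909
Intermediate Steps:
T = -44 (T = 3 - 47 = -44)
x(s) = -s
d = 2
g = 55 (g = -1*(-53) + 2 = 53 + 2 = 55)
1/(q(T) + g) = 1/(-44 + 55) = 1/11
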